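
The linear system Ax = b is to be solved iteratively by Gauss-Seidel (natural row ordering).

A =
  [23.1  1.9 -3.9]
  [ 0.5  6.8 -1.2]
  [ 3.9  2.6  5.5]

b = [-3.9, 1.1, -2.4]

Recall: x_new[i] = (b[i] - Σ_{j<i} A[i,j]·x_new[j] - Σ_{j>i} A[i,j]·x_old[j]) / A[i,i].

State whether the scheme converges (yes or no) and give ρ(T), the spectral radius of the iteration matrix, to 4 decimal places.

Diagonal D = diag(23.1, 6.8, 5.5); L, U strict lower/upper.
T_GS = -(D+L)⁻¹U: row 0 first, T[0,1] = -(1.9)/(23.1) = -0.0823; later rows by forward substitution.
  T[0,:] = [+0.0000 -0.0823 +0.1688]
  T[1,:] = [+0.0000 +0.0060 +0.1641]
  T[2,:] = [+0.0000 +0.0555 -0.1973]
|roots of det(T-λI)|: 0.2350, 0.0438, 0.0000.
ρ(T) = max|λ| = 0.2350; 0.2350 < 1 ⇒ converges.

yes, ρ = 0.2350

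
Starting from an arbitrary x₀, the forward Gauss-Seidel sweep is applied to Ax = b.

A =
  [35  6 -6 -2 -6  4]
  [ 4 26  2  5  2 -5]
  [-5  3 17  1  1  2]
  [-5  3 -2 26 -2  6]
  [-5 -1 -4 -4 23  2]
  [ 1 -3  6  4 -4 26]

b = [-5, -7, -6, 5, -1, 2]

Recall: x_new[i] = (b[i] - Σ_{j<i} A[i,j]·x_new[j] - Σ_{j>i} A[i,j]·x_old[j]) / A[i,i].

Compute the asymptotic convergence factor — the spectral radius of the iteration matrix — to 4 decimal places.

0.3273

Write A = D+L+U with D = diag(35, 26, 17, 26, 23, 26).
GS T = -(D+L)⁻¹U: row 0 first, T[0,2] = -(-6)/(35) = +0.1714; later rows by forward substitution.
  T[0,:] = [+0.0000 -0.1714 +0.1714 +0.0571 +0.1714 -0.1143]
  T[1,:] = [+0.0000 +0.0264 -0.1033 -0.2011 -0.1033 +0.2099]
  T[2,:] = [+0.0000 -0.0551 +0.0686 -0.0065 +0.0098 -0.1883]
  T[3,:] = [+0.0000 -0.0402 +0.0502 +0.0337 +0.1226 -0.2914]
  T[4,:] = [+0.0000 -0.0527 +0.0534 +0.0084 +0.0558 -0.1861]
  T[5,:] = [+0.0000 +0.0204 -0.0339 -0.0278 -0.0311 +0.0883]
|roots of det(T-λI)|: 0.3273, 0.0473, 0.0473, 0.0222, 0.0123, 0.0000.
ρ(T) = max|λ| = 0.3273; 0.3273 < 1: convergent.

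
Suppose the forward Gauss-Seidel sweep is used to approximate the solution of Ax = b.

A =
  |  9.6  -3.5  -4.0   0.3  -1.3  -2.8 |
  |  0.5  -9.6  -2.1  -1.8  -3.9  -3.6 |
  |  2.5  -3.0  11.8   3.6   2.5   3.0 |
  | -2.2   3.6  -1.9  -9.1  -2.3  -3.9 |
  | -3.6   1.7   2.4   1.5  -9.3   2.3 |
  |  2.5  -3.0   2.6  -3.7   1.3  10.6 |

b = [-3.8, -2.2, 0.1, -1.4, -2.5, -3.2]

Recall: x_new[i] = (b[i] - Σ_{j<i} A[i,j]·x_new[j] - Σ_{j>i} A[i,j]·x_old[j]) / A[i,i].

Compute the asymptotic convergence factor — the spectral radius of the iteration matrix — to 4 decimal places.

0.9312

A = D + L + U where D = diag(9.6, -9.6, 11.8, -9.1, -9.3, 10.6).
GS T = -(D+L)⁻¹U: row 0 first, T[0,1] = -(-3.5)/(9.6) = +0.3646; later rows by forward substitution.
  T[0,:] = [+0.0000 +0.3646 +0.4167 -0.0312 +0.1354 +0.2917]
  T[1,:] = [+0.0000 +0.0190 -0.1970 -0.1891 -0.3992 -0.3598]
  T[2,:] = [+0.0000 -0.0724 -0.1384 -0.3465 -0.3420 -0.4075]
  T[3,:] = [+0.0000 -0.0655 -0.1498 +0.0051 -0.3720 -0.5563]
  T[4,:] = [+0.0000 -0.1669 -0.2572 -0.1111 -0.2737 -0.1263]
  T[5,:] = [+0.0000 -0.0652 -0.1408 +0.0542 -0.1573 -0.2494]
|eigenvalues of T|: 0.9312, 0.2206, 0.2206, 0.1187, 0.0667, 0.0000.
spectral radius ρ = 0.9312; 0.9312 < 1 ⇒ converges.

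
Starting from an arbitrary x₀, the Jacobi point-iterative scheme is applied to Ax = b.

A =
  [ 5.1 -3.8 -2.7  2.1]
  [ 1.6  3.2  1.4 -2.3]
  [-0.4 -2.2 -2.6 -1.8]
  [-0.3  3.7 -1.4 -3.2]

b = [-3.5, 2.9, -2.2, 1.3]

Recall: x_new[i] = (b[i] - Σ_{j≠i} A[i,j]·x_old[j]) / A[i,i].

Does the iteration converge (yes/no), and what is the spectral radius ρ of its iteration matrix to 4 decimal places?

no, ρ = 1.4384

Write A = D+L+U with D = diag(5.1, 3.2, -2.6, -3.2).
T_J = -D⁻¹(L+U): T[3,2] = -(-1.4)/(-3.2) = -0.4375; T[3,3] = 0.
  T[0,:] = [+0.0000, +0.7451, +0.5294, -0.4118]
  T[1,:] = [-0.5000, +0.0000, -0.4375, +0.7188]
  T[2,:] = [-0.1538, -0.8462, +0.0000, -0.6923]
  T[3,:] = [-0.0938, +1.1562, -0.4375, +0.0000]
|roots of det(T-λI)|: 1.4384, 0.7014, 0.6806, 0.6806.
ρ(T) = max|λ| = 1.4384; 1.4384 > 1: divergent.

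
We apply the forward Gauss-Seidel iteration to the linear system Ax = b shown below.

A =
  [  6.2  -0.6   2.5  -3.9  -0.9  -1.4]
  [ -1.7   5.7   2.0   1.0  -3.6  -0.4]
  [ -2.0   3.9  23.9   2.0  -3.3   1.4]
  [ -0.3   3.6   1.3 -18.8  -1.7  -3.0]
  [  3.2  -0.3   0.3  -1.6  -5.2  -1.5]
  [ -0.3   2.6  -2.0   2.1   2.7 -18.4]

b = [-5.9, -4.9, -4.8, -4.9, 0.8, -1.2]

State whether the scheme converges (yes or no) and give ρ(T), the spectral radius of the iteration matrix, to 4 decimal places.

Split A = D + L + U, D = diag(6.2, 5.7, 23.9, -18.8, -5.2, -18.4).
GS T = -(D+L)⁻¹U: row 0 first, T[0,4] = -(-0.9)/(6.2) = +0.1452; later rows by forward substitution.
  T[0,:] = [+0.0000 +0.0968 -0.4032 +0.6290 +0.1452 +0.2258]
  T[1,:] = [+0.0000 +0.0289 -0.4711 +0.0122 +0.6749 +0.1375]
  T[2,:] = [+0.0000 +0.0034 +0.0431 -0.0330 +0.0401 -0.0621]
  T[3,:] = [+0.0000 +0.0042 -0.0808 -0.0100 +0.0393 -0.1411]
  T[4,:] = [+0.0000 +0.0568 -0.1936 +0.3876 +0.0406 -0.1176]
  T[5,:] = [+0.0000 +0.0109 -0.1023 +0.0508 +0.0991 -0.0109]
|λ(T)| sorted: 0.2177, 0.1414, 0.1414, 0.0442, 0.0063, 0.0000.
spectral radius ρ = 0.2177; 0.2177 < 1, so it converges for any x₀.

yes, ρ = 0.2177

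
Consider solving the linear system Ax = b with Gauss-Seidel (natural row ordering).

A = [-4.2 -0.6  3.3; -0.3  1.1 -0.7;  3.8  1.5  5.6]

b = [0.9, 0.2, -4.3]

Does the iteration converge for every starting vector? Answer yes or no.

Split A = D + L + U, D = diag(-4.2, 1.1, 5.6).
GS T = -(D+L)⁻¹U: row 0 first, T[0,2] = -(3.3)/(-4.2) = +0.7857; later rows by forward substitution.
  T[0,:] = [+0.0000 -0.1429 +0.7857]
  T[1,:] = [+0.0000 -0.0390 +0.8506]
  T[2,:] = [+0.0000 +0.1074 -0.7610]
|λ(T)| sorted: 0.8708, 0.0708, 0.0000.
spectral radius ρ = 0.8708; 0.8708 < 1: convergent.

yes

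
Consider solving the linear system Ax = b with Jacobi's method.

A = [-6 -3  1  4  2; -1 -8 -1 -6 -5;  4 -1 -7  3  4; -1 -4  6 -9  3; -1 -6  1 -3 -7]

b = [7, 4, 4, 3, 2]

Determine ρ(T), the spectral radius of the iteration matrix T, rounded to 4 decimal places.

Split A = D + L + U, D = diag(-6, -8, -7, -9, -7).
T_J = -D⁻¹(L+U): T[3,1] = -(-4)/(-9) = -0.4444; T[3,3] = 0.
  T[0,:] = [+0.0000 -0.5000 +0.1667 +0.6667 +0.3333]
  T[1,:] = [-0.1250 +0.0000 -0.1250 -0.7500 -0.6250]
  T[2,:] = [+0.5714 -0.1429 +0.0000 +0.4286 +0.5714]
  T[3,:] = [-0.1111 -0.4444 +0.6667 +0.0000 +0.3333]
  T[4,:] = [-0.1429 -0.8571 +0.1429 -0.4286 +0.0000]
|eigenvalues of T|: 1.2397, 0.9974, 0.4997, 0.4997, 0.2204.
ρ = 1.2397; 1.2397 > 1, so it fails to converge.

1.2397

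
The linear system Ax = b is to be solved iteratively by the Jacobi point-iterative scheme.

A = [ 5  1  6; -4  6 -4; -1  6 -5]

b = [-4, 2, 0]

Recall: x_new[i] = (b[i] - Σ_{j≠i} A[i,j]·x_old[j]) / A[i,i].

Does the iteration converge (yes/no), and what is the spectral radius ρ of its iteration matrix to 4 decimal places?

Write A = D+L+U with D = diag(5, 6, -5).
T_J = -D⁻¹(L+U): T[1,2] = -(-4)/(6) = +0.6667; T[1,1] = 0.
  T[0,:] = [+0.0000 -0.2000 -1.2000]
  T[1,:] = [+0.6667 +0.0000 +0.6667]
  T[2,:] = [-0.2000 +1.2000 +0.0000]
|λ(T)| sorted: 1.2792, 0.8542, 0.8542.
ρ(T) = max|λ| = 1.2792; 1.2792 > 1: divergent.

no, ρ = 1.2792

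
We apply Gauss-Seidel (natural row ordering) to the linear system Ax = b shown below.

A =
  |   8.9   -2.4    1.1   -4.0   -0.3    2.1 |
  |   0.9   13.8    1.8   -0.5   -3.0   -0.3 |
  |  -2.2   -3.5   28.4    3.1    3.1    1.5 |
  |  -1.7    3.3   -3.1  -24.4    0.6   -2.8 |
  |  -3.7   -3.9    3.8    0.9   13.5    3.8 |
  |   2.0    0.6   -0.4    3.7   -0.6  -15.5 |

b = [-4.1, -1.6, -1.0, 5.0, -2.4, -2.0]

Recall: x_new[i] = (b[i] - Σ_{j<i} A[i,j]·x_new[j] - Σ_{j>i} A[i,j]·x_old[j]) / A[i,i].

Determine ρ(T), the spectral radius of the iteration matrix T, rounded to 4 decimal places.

0.1606

Split A = D + L + U, D = diag(8.9, 13.8, 28.4, -24.4, 13.5, -15.5).
T_GS = -(D+L)⁻¹U: row 0 first, T[0,3] = -(-4)/(8.9) = +0.4494; later rows by forward substitution.
  T[0,:] = [+0.0000, +0.2697, -0.1236, +0.4494, +0.0337, -0.2360]
  T[1,:] = [+0.0000, -0.0176, -0.1224, +0.0069, +0.2152, +0.0371]
  T[2,:] = [+0.0000, +0.0187, -0.0247, -0.0735, -0.0800, -0.0665]
  T[3,:] = [+0.0000, -0.0235, -0.0048, -0.0210, +0.0615, -0.0848]
  T[4,:] = [+0.0000, +0.0651, -0.0620, +0.1473, +0.0898, -0.3110]
  T[5,:] = [+0.0000, +0.0255, -0.0188, +0.0494, +0.0260, -0.0355]
eigenvalue magnitudes: 0.1606, 0.1281, 0.1281, 0.0361, 0.0361, 0.0000.
ρ(T) = max|λ| = 0.1606; 0.1606 < 1: convergent.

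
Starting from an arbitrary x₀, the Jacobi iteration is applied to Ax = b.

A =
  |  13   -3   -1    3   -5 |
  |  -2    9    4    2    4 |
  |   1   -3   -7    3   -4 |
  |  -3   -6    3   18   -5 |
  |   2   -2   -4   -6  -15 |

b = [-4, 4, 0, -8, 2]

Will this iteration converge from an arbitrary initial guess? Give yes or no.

yes

Let D = diag(13, 9, -7, 18, -15); L, U the strict triangles.
T_J = -D⁻¹(L+U): T[3,2] = -(3)/(18) = -0.1667; T[3,3] = 0.
  T[0,:] = [+0.0000 +0.2308 +0.0769 -0.2308 +0.3846]
  T[1,:] = [+0.2222 +0.0000 -0.4444 -0.2222 -0.4444]
  T[2,:] = [+0.1429 -0.4286 +0.0000 +0.4286 -0.5714]
  T[3,:] = [+0.1667 +0.3333 -0.1667 +0.0000 +0.2778]
  T[4,:] = [+0.1333 -0.1333 -0.2667 -0.4000 +0.0000]
|λ(T)| sorted: 0.8287, 0.5300, 0.5300, 0.2526, 0.0800.
ρ(T) = max|λ| = 0.8287; 0.8287 < 1: convergent.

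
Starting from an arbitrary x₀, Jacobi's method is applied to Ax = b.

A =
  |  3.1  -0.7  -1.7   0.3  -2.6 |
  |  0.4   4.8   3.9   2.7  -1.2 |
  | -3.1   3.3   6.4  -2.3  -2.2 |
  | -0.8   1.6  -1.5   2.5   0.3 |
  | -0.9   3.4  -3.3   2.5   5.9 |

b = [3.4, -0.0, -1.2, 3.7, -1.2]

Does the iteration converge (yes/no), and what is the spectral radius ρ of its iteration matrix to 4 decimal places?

no, ρ = 1.3227

A = D + L + U where D = diag(3.1, 4.8, 6.4, 2.5, 5.9).
Jacobi T = -D⁻¹(L+U): T[2,4] = -(-2.2)/(6.4) = +0.3438; T[2,2] = 0.
  T[0,:] = [+0.0000 +0.2258 +0.5484 -0.0968 +0.8387]
  T[1,:] = [-0.0833 +0.0000 -0.8125 -0.5625 +0.2500]
  T[2,:] = [+0.4844 -0.5156 +0.0000 +0.3594 +0.3438]
  T[3,:] = [+0.3200 -0.6400 +0.6000 +0.0000 -0.1200]
  T[4,:] = [+0.1525 -0.5763 +0.5593 -0.4237 +0.0000]
|λ(T)| sorted: 1.3227, 0.8090, 0.6901, 0.1349, 0.1349.
spectral radius ρ = 1.3227; 1.3227 > 1, so it fails to converge.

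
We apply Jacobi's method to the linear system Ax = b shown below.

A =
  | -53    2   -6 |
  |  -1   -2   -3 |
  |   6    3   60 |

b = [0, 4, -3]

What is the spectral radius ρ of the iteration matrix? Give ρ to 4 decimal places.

0.2786

Let D = diag(-53, -2, 60); L, U the strict triangles.
T_J = -D⁻¹(L+U): T[2,0] = -(6)/(60) = -0.1000; T[2,2] = 0.
  T[0,:] = [+0.0000 +0.0377 -0.1132]
  T[1,:] = [-0.5000 +0.0000 -1.5000]
  T[2,:] = [-0.1000 -0.0500 +0.0000]
eigenvalue magnitudes: 0.2786, 0.2354, 0.0431.
ρ(T) = max|λ| = 0.2786; 0.2786 < 1, so it converges for any x₀.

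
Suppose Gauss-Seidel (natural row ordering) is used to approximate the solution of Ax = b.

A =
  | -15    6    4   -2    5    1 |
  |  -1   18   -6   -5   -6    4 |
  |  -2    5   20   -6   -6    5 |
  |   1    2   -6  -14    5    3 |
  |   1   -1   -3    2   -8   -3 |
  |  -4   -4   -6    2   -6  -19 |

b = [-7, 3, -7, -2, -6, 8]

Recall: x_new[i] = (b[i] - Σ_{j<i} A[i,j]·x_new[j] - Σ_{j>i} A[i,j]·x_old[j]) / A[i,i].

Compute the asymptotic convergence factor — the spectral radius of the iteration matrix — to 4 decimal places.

A = D + L + U where D = diag(-15, 18, 20, -14, -8, -19).
GS T = -(D+L)⁻¹U: row 0 first, T[0,3] = -(-2)/(-15) = -0.1333; later rows by forward substitution.
  T[0,:] = [+0.0000  +0.4000  +0.2667  -0.1333  +0.3333  +0.0667]
  T[1,:] = [+0.0000  +0.0222  +0.3481  +0.2704  +0.3519  -0.2185]
  T[2,:] = [+0.0000  +0.0344  -0.0604  +0.2191  +0.2454  -0.1887]
  T[3,:] = [+0.0000  +0.0170  +0.0947  -0.0648  +0.3261  +0.2687]
  T[4,:] = [+0.0000  +0.0386  +0.0361  -0.1488  -0.0128  -0.2014]
  T[5,:] = [+0.0000  -0.1102  -0.1118  -0.0579  -0.1834  +0.1834]
|roots of det(T-λI)|: 0.5001, 0.2357, 0.2357, 0.2015, 0.2015, 0.0000.
spectral radius ρ = 0.5001; 0.5001 < 1 ⇒ converges.

0.5001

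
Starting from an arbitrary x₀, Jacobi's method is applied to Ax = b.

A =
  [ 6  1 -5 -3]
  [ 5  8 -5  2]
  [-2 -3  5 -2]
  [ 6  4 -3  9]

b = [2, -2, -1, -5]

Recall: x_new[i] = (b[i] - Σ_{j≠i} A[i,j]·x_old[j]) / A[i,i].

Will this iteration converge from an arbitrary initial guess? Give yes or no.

A = D + L + U where D = diag(6, 8, 5, 9).
T_J = -D⁻¹(L+U): T[0,2] = -(-5)/(6) = +0.8333; T[0,0] = 0.
  T[0,:] = [+0.0000  -0.1667  +0.8333  +0.5000]
  T[1,:] = [-0.6250  +0.0000  +0.6250  -0.2500]
  T[2,:] = [+0.4000  +0.6000  +0.0000  +0.4000]
  T[3,:] = [-0.6667  -0.4444  +0.3333  +0.0000]
|λ(T)| sorted: 1.1544, 0.5293, 0.5293, 0.5111.
ρ = 1.1544; 1.1544 > 1: divergent.

no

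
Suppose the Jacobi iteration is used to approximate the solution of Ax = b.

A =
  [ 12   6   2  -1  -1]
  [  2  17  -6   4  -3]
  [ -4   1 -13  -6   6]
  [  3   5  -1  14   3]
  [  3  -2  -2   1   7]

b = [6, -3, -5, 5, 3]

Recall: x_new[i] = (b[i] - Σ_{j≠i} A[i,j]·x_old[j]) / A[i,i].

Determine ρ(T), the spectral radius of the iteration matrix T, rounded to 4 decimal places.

Split A = D + L + U, D = diag(12, 17, -13, 14, 7).
Jacobi T = -D⁻¹(L+U): T[1,4] = -(-3)/(17) = +0.1765; T[1,1] = 0.
  T[0,:] = [+0.0000  -0.5000  -0.1667  +0.0833  +0.0833]
  T[1,:] = [-0.1176  +0.0000  +0.3529  -0.2353  +0.1765]
  T[2,:] = [-0.3077  +0.0769  +0.0000  -0.4615  +0.4615]
  T[3,:] = [-0.2143  -0.3571  +0.0714  +0.0000  -0.2143]
  T[4,:] = [-0.4286  +0.2857  +0.2857  -0.1429  +0.0000]
eigenvalue magnitudes: 0.8493, 0.4225, 0.4225, 0.2471, 0.2471.
ρ = 0.8493; 0.8493 < 1, so it converges for any x₀.

0.8493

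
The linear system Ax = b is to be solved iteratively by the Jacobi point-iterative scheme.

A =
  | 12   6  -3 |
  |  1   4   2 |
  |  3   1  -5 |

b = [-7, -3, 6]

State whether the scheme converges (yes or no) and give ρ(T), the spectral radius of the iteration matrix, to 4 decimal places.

yes, ρ = 0.6277

Diagonal D = diag(12, 4, -5); L, U strict lower/upper.
Jacobi: T = -D⁻¹(L+U), T[0,1] = -(6)/(12) = -0.5000; T[0,0] = 0.
  T[0,:] = [+0.0000, -0.5000, +0.2500]
  T[1,:] = [-0.2500, +0.0000, -0.5000]
  T[2,:] = [+0.6000, +0.2000, +0.0000]
|eigenvalues of T|: 0.6277, 0.4680, 0.4680.
ρ(T) = max|λ| = 0.6277; 0.6277 < 1 ⇒ converges.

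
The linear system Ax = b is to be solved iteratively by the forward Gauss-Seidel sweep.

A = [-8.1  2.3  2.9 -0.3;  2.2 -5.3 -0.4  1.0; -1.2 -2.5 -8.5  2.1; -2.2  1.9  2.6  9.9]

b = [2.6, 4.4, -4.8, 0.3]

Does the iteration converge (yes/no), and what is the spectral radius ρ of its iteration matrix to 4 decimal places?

yes, ρ = 0.2257

Write A = D+L+U with D = diag(-8.1, -5.3, -8.5, 9.9).
T_GS = -(D+L)⁻¹U: row 0 first, T[0,3] = -(-0.3)/(-8.1) = -0.0370; later rows by forward substitution.
  T[0,:] = [+0.0000, +0.2840, +0.3580, -0.0370]
  T[1,:] = [+0.0000, +0.1179, +0.0731, +0.1733]
  T[2,:] = [+0.0000, -0.0748, -0.0721, +0.2013]
  T[3,:] = [+0.0000, +0.0601, +0.0844, -0.0944]
moduli |λ_i(T)| = 0.2257, 0.1399, 0.0373, 0.0000.
ρ(T) = max|λ| = 0.2257; 0.2257 < 1, so it converges for any x₀.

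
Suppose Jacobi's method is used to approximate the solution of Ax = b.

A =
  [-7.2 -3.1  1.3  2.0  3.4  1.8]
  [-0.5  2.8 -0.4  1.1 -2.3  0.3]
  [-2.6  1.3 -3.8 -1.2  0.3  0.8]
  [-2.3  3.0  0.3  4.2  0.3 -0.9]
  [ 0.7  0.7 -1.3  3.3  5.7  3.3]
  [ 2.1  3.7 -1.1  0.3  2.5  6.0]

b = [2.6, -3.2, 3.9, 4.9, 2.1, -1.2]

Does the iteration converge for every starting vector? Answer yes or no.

A = D + L + U where D = diag(-7.2, 2.8, -3.8, 4.2, 5.7, 6).
T_J = -D⁻¹(L+U): T[3,5] = -(-0.9)/(4.2) = +0.2143; T[3,3] = 0.
  T[0,:] = [+0.0000 -0.4306 +0.1806 +0.2778 +0.4722 +0.2500]
  T[1,:] = [+0.1786 +0.0000 +0.1429 -0.3929 +0.8214 -0.1071]
  T[2,:] = [-0.6842 +0.3421 +0.0000 -0.3158 +0.0789 +0.2105]
  T[3,:] = [+0.5476 -0.7143 -0.0714 +0.0000 -0.0714 +0.2143]
  T[4,:] = [-0.1228 -0.1228 +0.2281 -0.5789 +0.0000 -0.5789]
  T[5,:] = [-0.3500 -0.6167 +0.1833 -0.0500 -0.4167 +0.0000]
eigenvalue magnitudes: 1.1614, 0.7076, 0.7076, 0.5488, 0.1873, 0.0418.
spectral radius ρ = 1.1614; 1.1614 > 1, so it fails to converge.

no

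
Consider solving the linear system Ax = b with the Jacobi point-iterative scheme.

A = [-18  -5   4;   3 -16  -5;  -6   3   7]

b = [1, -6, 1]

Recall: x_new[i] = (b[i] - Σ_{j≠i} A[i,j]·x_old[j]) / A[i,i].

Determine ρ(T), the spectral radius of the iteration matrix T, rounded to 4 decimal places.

Write A = D+L+U with D = diag(-18, -16, 7).
Jacobi T = -D⁻¹(L+U): T[2,0] = -(-6)/(7) = +0.8571; T[2,2] = 0.
  T[0,:] = [+0.0000 -0.2778 +0.2222]
  T[1,:] = [+0.1875 +0.0000 -0.3125]
  T[2,:] = [+0.8571 -0.4286 +0.0000]
|roots of det(T-λI)|: 0.6048, 0.3058, 0.3058.
spectral radius ρ = 0.6048; 0.6048 < 1: convergent.

0.6048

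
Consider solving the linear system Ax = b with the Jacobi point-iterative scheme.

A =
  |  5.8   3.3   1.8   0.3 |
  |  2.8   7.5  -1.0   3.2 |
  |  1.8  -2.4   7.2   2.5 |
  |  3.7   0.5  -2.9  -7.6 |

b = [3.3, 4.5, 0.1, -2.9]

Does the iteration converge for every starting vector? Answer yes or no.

yes

Split A = D + L + U, D = diag(5.8, 7.5, 7.2, -7.6).
Jacobi T = -D⁻¹(L+U): T[3,1] = -(0.5)/(-7.6) = +0.0658; T[3,3] = 0.
  T[0,:] = [+0.0000  -0.5690  -0.3103  -0.0517]
  T[1,:] = [-0.3733  +0.0000  +0.1333  -0.4267]
  T[2,:] = [-0.2500  +0.3333  +0.0000  -0.3472]
  T[3,:] = [+0.4868  +0.0658  -0.3816  +0.0000]
|λ(T)| sorted: 0.8747, 0.5098, 0.5098, 0.1216.
ρ(T) = max|λ| = 0.8747; 0.8747 < 1, so it converges for any x₀.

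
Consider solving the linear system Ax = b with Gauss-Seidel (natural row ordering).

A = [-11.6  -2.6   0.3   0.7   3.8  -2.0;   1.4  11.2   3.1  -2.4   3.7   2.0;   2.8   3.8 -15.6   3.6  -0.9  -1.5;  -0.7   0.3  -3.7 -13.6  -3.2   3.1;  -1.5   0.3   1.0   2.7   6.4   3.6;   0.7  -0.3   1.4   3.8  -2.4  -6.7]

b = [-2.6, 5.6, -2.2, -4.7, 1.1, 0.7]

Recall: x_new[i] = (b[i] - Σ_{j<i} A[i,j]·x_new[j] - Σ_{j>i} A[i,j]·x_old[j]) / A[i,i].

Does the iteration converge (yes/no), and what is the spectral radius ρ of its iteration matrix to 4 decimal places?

yes, ρ = 0.6610

A = D + L + U where D = diag(-11.6, 11.2, -15.6, -13.6, 6.4, -6.7).
Gauss-Seidel: T = -(D+L)⁻¹U, row 0 first, T[0,3] = -(0.7)/(-11.6) = +0.0603; later rows by forward substitution.
  T[0,:] = [+0.0000  -0.2241  +0.0259  +0.0603  +0.3276  -0.1724]
  T[1,:] = [+0.0000  +0.0280  -0.2800  +0.2067  -0.3713  -0.1570]
  T[2,:] = [+0.0000  -0.0334  -0.0636  +0.2920  -0.0893  -0.1653]
  T[3,:] = [+0.0000  +0.0212  +0.0098  -0.0780  -0.2360  +0.2783]
  T[4,:] = [+0.0000  -0.0576  +0.0250  -0.0083  +0.2077  -0.6871]
  T[5,:] = [+0.0000  +0.0010  -0.0014  +0.0168  -0.1761  +0.3585]
|eigenvalues of T|: 0.6610, 0.1861, 0.1861, 0.0930, 0.0930, 0.0000.
ρ = 0.6610; 0.6610 < 1: convergent.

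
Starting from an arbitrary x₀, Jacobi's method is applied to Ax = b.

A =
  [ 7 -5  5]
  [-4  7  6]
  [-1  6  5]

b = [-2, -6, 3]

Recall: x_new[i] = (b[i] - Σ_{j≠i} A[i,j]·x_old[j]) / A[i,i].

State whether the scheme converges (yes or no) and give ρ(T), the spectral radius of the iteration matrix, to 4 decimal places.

Diagonal D = diag(7, 7, 5); L, U strict lower/upper.
T_J = -D⁻¹(L+U): T[1,2] = -(6)/(7) = -0.8571; T[1,1] = 0.
  T[0,:] = [+0.0000 +0.7143 -0.7143]
  T[1,:] = [+0.5714 +0.0000 -0.8571]
  T[2,:] = [+0.2000 -1.2000 +0.0000]
|roots of det(T-λI)|: 1.2592, 0.9531, 0.3061.
spectral radius ρ = 1.2592; 1.2592 > 1 ⇒ diverges.

no, ρ = 1.2592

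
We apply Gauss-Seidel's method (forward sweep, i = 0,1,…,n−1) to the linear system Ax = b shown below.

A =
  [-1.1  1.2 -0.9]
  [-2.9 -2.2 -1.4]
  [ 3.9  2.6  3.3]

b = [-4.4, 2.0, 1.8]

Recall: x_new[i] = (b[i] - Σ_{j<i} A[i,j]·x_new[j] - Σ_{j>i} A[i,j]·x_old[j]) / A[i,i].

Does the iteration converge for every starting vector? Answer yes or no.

Let D = diag(-1.1, -2.2, 3.3); L, U the strict triangles.
GS T = -(D+L)⁻¹U: row 0 first, T[0,1] = -(1.2)/(-1.1) = +1.0909; later rows by forward substitution.
  T[0,:] = [+0.0000, +1.0909, -0.8182]
  T[1,:] = [+0.0000, -1.4380, +0.4421]
  T[2,:] = [+0.0000, -0.1563, +0.6186]
|eigenvalues of T|: 1.4039, 0.5844, 0.0000.
ρ(T) = max|λ| = 1.4039; 1.4039 > 1 ⇒ diverges.

no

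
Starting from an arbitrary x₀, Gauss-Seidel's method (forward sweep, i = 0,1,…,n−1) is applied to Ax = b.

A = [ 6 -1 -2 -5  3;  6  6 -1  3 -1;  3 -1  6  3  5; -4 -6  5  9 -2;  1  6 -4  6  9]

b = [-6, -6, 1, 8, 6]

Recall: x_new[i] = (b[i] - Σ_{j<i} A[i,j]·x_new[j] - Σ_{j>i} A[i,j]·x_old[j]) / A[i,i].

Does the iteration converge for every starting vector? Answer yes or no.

no

Let D = diag(6, 6, 6, 9, 9); L, U the strict triangles.
GS T = -(D+L)⁻¹U: row 0 first, T[0,4] = -(3)/(6) = -0.5000; later rows by forward substitution.
  T[0,:] = [+0.0000 +0.1667 +0.3333 +0.8333 -0.5000]
  T[1,:] = [+0.0000 -0.1667 -0.1667 -1.3333 +0.6667]
  T[2,:] = [+0.0000 -0.1111 -0.1944 -1.1389 -0.4722]
  T[3,:] = [+0.0000 +0.0247 +0.1451 +0.1142 +0.7068]
  T[4,:] = [+0.0000 +0.0267 -0.1091 +0.2140 -1.0700]
moduli |λ_i(T)| = 1.1850, 0.2424, 0.2424, 0.0049, 0.0000.
ρ(T) = max|λ| = 1.1850; 1.1850 > 1, so it fails to converge.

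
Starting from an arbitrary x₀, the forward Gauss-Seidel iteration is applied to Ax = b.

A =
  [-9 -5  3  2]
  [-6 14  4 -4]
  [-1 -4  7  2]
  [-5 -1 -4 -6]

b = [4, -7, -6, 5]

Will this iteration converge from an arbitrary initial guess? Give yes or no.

Let D = diag(-9, 14, 7, -6); L, U the strict triangles.
T_GS = -(D+L)⁻¹U: row 0 first, T[0,1] = -(-5)/(-9) = -0.5556; later rows by forward substitution.
  T[0,:] = [+0.0000  -0.5556  +0.3333  +0.2222]
  T[1,:] = [+0.0000  -0.2381  -0.1429  +0.3810]
  T[2,:] = [+0.0000  -0.2154  -0.0340  -0.0363]
  T[3,:] = [+0.0000  +0.6463  -0.2313  -0.2245]
eigenvalue magnitudes: 0.7232, 0.3685, 0.1418, 0.0000.
spectral radius ρ = 0.7232; 0.7232 < 1, so it converges for any x₀.

yes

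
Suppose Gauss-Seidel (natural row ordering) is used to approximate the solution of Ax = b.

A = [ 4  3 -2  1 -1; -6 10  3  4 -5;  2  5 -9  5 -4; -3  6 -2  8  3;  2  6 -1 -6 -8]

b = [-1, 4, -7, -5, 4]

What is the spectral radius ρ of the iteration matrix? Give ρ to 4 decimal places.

1.5012

Write A = D+L+U with D = diag(4, 10, -9, 8, -8).
GS T = -(D+L)⁻¹U: row 0 first, T[0,1] = -(3)/(4) = -0.7500; later rows by forward substitution.
  T[0,:] = [+0.0000 -0.7500 +0.5000 -0.2500 +0.2500]
  T[1,:] = [+0.0000 -0.4500 +0.0000 -0.5500 +0.6500]
  T[2,:] = [+0.0000 -0.4167 +0.1111 +0.1944 -0.0278]
  T[3,:] = [+0.0000 -0.0479 +0.2153 +0.3674 -0.7757]
  T[4,:] = [+0.0000 -0.4370 -0.0503 -0.7748 +1.1352]
|eigenvalues of T|: 1.5012, 0.3337, 0.1549, 0.1510, 0.0000.
ρ(T) = max|λ| = 1.5012; 1.5012 > 1, so it fails to converge.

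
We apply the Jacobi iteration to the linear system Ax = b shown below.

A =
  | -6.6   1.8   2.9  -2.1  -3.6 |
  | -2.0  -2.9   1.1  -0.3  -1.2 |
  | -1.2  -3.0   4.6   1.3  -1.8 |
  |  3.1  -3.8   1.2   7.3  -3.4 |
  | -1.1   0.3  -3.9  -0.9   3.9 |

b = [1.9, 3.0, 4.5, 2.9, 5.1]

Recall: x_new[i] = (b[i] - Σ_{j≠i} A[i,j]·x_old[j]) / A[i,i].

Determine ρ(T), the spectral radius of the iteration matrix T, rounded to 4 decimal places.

1.1989

A = D + L + U where D = diag(-6.6, -2.9, 4.6, 7.3, 3.9).
T_J = -D⁻¹(L+U): T[3,0] = -(3.1)/(7.3) = -0.4247; T[3,3] = 0.
  T[0,:] = [+0.0000 +0.2727 +0.4394 -0.3182 -0.5455]
  T[1,:] = [-0.6897 +0.0000 +0.3793 -0.1034 -0.4138]
  T[2,:] = [+0.2609 +0.6522 +0.0000 -0.2826 +0.3913]
  T[3,:] = [-0.4247 +0.5205 -0.1644 +0.0000 +0.4658]
  T[4,:] = [+0.2821 -0.0769 +1.0000 +0.2308 +0.0000]
|roots of det(T-λI)|: 1.1989, 0.4959, 0.4959, 0.4660, 0.4660.
ρ(T) = max|λ| = 1.1989; 1.1989 > 1 ⇒ diverges.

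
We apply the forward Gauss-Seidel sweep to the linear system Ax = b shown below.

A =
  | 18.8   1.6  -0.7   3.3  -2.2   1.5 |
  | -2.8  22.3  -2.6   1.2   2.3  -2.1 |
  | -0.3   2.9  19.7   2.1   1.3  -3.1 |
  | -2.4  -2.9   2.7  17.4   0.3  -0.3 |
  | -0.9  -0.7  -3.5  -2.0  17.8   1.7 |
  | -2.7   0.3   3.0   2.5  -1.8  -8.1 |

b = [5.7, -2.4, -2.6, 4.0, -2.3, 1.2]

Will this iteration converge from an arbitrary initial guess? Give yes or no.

yes

Diagonal D = diag(18.8, 22.3, 19.7, 17.4, 17.8, -8.1); L, U strict lower/upper.
T_GS = -(D+L)⁻¹U: row 0 first, T[0,3] = -(3.3)/(18.8) = -0.1755; later rows by forward substitution.
  T[0,:] = [+0.0000  -0.0851  +0.0372  -0.1755  +0.1170  -0.0798]
  T[1,:] = [+0.0000  -0.0107  +0.1213  -0.0759  -0.0884  +0.0842]
  T[2,:] = [+0.0000  +0.0003  -0.0173  -0.0981  -0.0512  +0.1438]
  T[3,:] = [+0.0000  -0.0136  +0.0280  -0.0216  -0.0079  -0.0020]
  T[4,:] = [+0.0000  -0.0062  +0.0064  -0.0336  -0.0085  -0.0682]
  T[5,:] = [+0.0000  +0.0253  -0.0071  +0.0202  -0.0618  +0.0975]
moduli |λ_i(T)| = 0.1549, 0.0870, 0.0870, 0.0384, 0.0129, 0.0000.
spectral radius ρ = 0.1549; 0.1549 < 1: convergent.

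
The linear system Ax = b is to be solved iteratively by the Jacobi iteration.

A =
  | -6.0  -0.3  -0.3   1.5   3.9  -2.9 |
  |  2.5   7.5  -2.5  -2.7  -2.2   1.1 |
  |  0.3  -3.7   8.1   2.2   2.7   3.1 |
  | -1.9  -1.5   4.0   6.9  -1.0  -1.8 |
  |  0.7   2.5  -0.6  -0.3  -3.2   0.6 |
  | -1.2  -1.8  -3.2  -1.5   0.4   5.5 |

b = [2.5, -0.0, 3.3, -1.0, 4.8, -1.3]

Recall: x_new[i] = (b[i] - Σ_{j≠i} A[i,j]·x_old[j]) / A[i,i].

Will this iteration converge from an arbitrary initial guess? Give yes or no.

no

Diagonal D = diag(-6, 7.5, 8.1, 6.9, -3.2, 5.5); L, U strict lower/upper.
T_J = -D⁻¹(L+U): T[5,3] = -(-1.5)/(5.5) = +0.2727; T[5,5] = 0.
  T[0,:] = [+0.0000  -0.0500  -0.0500  +0.2500  +0.6500  -0.4833]
  T[1,:] = [-0.3333  +0.0000  +0.3333  +0.3600  +0.2933  -0.1467]
  T[2,:] = [-0.0370  +0.4568  +0.0000  -0.2716  -0.3333  -0.3827]
  T[3,:] = [+0.2754  +0.2174  -0.5797  +0.0000  +0.1449  +0.2609]
  T[4,:] = [+0.2188  +0.7812  -0.1875  -0.0938  +0.0000  +0.1875]
  T[5,:] = [+0.2182  +0.3273  +0.5818  +0.2727  -0.0727  +0.0000]
eigenvalue magnitudes: 1.1266, 0.6120, 0.5864, 0.5864, 0.3143, 0.3143.
spectral radius ρ = 1.1266; 1.1266 > 1 ⇒ diverges.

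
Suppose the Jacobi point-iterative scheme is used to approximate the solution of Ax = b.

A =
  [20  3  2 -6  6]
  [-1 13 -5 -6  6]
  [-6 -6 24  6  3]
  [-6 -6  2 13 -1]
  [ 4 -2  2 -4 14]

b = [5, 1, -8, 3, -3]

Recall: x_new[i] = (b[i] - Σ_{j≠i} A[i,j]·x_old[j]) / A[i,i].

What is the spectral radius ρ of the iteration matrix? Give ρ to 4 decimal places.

Diagonal D = diag(20, 13, 24, 13, 14); L, U strict lower/upper.
Jacobi T = -D⁻¹(L+U): T[4,0] = -(4)/(14) = -0.2857; T[4,4] = 0.
  T[0,:] = [+0.0000, -0.1500, -0.1000, +0.3000, -0.3000]
  T[1,:] = [+0.0769, +0.0000, +0.3846, +0.4615, -0.4615]
  T[2,:] = [+0.2500, +0.2500, +0.0000, -0.2500, -0.1250]
  T[3,:] = [+0.4615, +0.4615, -0.1538, +0.0000, +0.0769]
  T[4,:] = [-0.2857, +0.1429, -0.1429, +0.2857, +0.0000]
|roots of det(T-λI)|: 0.8280, 0.4581, 0.4581, 0.3542, 0.2704.
ρ(T) = max|λ| = 0.8280; 0.8280 < 1, so it converges for any x₀.

0.8280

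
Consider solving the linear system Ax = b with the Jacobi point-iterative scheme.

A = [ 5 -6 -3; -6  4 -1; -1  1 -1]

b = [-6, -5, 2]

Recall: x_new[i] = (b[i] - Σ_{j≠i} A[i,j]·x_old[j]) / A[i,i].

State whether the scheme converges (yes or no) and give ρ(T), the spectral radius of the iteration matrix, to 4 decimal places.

no, ρ = 1.3736

Split A = D + L + U, D = diag(5, 4, -1).
T_J = -D⁻¹(L+U): T[2,1] = -(1)/(-1) = +1.0000; T[2,2] = 0.
  T[0,:] = [+0.0000, +1.2000, +0.6000]
  T[1,:] = [+1.5000, +0.0000, +0.2500]
  T[2,:] = [-1.0000, +1.0000, +0.0000]
|eigenvalues of T|: 1.3736, 0.8736, 0.5000.
ρ(T) = max|λ| = 1.3736; 1.3736 > 1: divergent.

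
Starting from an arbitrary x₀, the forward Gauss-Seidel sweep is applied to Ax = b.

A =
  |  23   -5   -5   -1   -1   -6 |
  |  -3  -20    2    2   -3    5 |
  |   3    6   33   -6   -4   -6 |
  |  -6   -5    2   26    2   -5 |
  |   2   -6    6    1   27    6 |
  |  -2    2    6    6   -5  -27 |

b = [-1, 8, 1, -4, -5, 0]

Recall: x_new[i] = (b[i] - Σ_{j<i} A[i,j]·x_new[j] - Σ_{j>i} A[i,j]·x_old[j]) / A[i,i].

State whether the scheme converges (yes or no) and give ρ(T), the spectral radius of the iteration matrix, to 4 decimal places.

yes, ρ = 0.2311

Split A = D + L + U, D = diag(23, -20, 33, 26, 27, -27).
Gauss-Seidel: T = -(D+L)⁻¹U, row 0 first, T[0,3] = -(-1)/(23) = +0.0435; later rows by forward substitution.
  T[0,:] = [+0.0000 +0.2174 +0.2174 +0.0435 +0.0435 +0.2609]
  T[1,:] = [+0.0000 -0.0326 +0.0674 +0.0935 -0.1565 +0.2109]
  T[2,:] = [+0.0000 -0.0138 -0.0320 +0.1609 +0.1457 +0.1198]
  T[3,:] = [+0.0000 +0.0450 +0.0656 +0.0156 -0.1082 +0.2838]
  T[4,:] = [+0.0000 -0.0219 +0.0036 -0.0188 -0.0664 -0.2318]
  T[5,:] = [+0.0000 -0.0075 -0.0043 +0.0464 +0.0058 +0.1289]
eigenvalue magnitudes: 0.2311, 0.1146, 0.1146, 0.0461, 0.0358, 0.0000.
spectral radius ρ = 0.2311; 0.2311 < 1, so it converges for any x₀.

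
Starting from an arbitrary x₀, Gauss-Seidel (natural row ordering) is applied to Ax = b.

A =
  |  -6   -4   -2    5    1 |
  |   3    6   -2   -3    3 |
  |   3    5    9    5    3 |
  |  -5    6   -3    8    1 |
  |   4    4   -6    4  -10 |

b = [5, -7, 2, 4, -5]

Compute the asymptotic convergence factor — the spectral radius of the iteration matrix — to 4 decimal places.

1.3933

Diagonal D = diag(-6, 6, 9, 8, -10); L, U strict lower/upper.
T_GS = -(D+L)⁻¹U: row 0 first, T[0,3] = -(5)/(-6) = +0.8333; later rows by forward substitution.
  T[0,:] = [+0.0000  -0.6667  -0.3333  +0.8333  +0.1667]
  T[1,:] = [+0.0000  +0.3333  +0.5000  +0.0833  -0.5833]
  T[2,:] = [+0.0000  +0.0370  -0.1667  -0.8796  -0.0648]
  T[3,:] = [+0.0000  -0.6528  -0.6458  +0.1285  +0.3924]
  T[4,:] = [+0.0000  -0.4167  -0.0917  +0.9458  +0.0292]
|λ(T)| sorted: 1.3933, 0.5712, 0.5712, 0.0136, 0.0000.
spectral radius ρ = 1.3933; 1.3933 > 1, so it fails to converge.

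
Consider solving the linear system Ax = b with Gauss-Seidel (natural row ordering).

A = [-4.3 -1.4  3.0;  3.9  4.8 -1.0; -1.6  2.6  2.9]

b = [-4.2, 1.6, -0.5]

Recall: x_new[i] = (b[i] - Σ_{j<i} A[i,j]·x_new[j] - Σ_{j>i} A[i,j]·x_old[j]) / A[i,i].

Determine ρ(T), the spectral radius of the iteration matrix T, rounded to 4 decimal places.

Split A = D + L + U, D = diag(-4.3, 4.8, 2.9).
GS T = -(D+L)⁻¹U: row 0 first, T[0,1] = -(-1.4)/(-4.3) = -0.3256; later rows by forward substitution.
  T[0,:] = [+0.0000  -0.3256  +0.6977]
  T[1,:] = [+0.0000  +0.2645  -0.3585]
  T[2,:] = [+0.0000  -0.4168  +0.7064]
eigenvalue magnitudes: 0.9307, 0.0402, 0.0000.
ρ = 0.9307; 0.9307 < 1, so it converges for any x₀.

0.9307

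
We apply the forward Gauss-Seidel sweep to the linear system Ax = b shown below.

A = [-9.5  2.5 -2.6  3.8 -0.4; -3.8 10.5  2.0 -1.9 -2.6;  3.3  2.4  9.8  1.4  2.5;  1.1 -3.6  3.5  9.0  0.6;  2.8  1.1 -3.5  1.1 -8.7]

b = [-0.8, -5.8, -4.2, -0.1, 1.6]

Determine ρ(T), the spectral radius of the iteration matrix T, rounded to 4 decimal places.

A = D + L + U where D = diag(-9.5, 10.5, 9.8, 9, -8.7).
Gauss-Seidel: T = -(D+L)⁻¹U, row 0 first, T[0,3] = -(3.8)/(-9.5) = +0.4000; later rows by forward substitution.
  T[0,:] = [+0.0000 +0.2632 -0.2737 +0.4000 -0.0421]
  T[1,:] = [+0.0000 +0.0952 -0.2895 +0.3257 +0.2324]
  T[2,:] = [+0.0000 -0.1119 +0.1631 -0.3573 -0.2978]
  T[3,:] = [+0.0000 +0.0495 -0.1458 +0.2204 +0.1473]
  T[4,:] = [+0.0000 +0.1480 -0.2087 +0.3415 +0.1543]
moduli |λ_i(T)| = 0.7706, 0.0930, 0.0930, 0.0230, 0.0000.
spectral radius ρ = 0.7706; 0.7706 < 1, so it converges for any x₀.

0.7706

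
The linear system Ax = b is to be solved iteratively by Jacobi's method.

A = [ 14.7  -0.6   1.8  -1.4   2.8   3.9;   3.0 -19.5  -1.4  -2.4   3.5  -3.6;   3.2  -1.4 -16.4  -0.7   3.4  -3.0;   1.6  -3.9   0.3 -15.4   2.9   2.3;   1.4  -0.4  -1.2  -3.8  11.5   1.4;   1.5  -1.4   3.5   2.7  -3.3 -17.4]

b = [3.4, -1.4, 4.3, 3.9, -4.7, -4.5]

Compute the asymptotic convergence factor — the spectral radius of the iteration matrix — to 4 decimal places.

Split A = D + L + U, D = diag(14.7, -19.5, -16.4, -15.4, 11.5, -17.4).
Jacobi: T = -D⁻¹(L+U), T[3,2] = -(0.3)/(-15.4) = +0.0195; T[3,3] = 0.
  T[0,:] = [+0.0000 +0.0408 -0.1224 +0.0952 -0.1905 -0.2653]
  T[1,:] = [+0.1538 +0.0000 -0.0718 -0.1231 +0.1795 -0.1846]
  T[2,:] = [+0.1951 -0.0854 +0.0000 -0.0427 +0.2073 -0.1829]
  T[3,:] = [+0.1039 -0.2532 +0.0195 +0.0000 +0.1883 +0.1494]
  T[4,:] = [-0.1217 +0.0348 +0.1043 +0.3304 +0.0000 -0.1217]
  T[5,:] = [+0.0862 -0.0805 +0.2011 +0.1552 -0.1897 +0.0000]
|λ(T)| sorted: 0.5468, 0.2719, 0.2719, 0.2611, 0.2611, 0.0054.
ρ(T) = max|λ| = 0.5468; 0.5468 < 1, so it converges for any x₀.

0.5468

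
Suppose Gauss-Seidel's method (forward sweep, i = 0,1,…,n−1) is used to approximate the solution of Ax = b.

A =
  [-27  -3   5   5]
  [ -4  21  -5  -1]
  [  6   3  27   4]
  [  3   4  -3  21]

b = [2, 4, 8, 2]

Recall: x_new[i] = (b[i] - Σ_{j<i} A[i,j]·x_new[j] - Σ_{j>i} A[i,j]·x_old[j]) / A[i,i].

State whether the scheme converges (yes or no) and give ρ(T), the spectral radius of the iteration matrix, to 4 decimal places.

A = D + L + U where D = diag(-27, 21, 27, 21).
T_GS = -(D+L)⁻¹U: row 0 first, T[0,3] = -(5)/(-27) = +0.1852; later rows by forward substitution.
  T[0,:] = [+0.0000, -0.1111, +0.1852, +0.1852]
  T[1,:] = [+0.0000, -0.0212, +0.2734, +0.0829]
  T[2,:] = [+0.0000, +0.0270, -0.0715, -0.1985]
  T[3,:] = [+0.0000, +0.0238, -0.0887, -0.0706]
|λ(T)| sorted: 0.2485, 0.0475, 0.0475, 0.0000.
ρ(T) = max|λ| = 0.2485; 0.2485 < 1, so it converges for any x₀.

yes, ρ = 0.2485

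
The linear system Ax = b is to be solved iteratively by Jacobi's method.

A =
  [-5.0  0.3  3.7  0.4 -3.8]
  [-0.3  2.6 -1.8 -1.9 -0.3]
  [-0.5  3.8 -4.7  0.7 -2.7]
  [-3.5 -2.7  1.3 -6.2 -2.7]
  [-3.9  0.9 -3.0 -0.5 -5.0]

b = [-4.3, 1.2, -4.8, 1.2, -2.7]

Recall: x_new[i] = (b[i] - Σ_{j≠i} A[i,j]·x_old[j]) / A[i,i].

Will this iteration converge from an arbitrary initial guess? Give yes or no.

no

Write A = D+L+U with D = diag(-5, 2.6, -4.7, -6.2, -5).
Jacobi: T = -D⁻¹(L+U), T[1,2] = -(-1.8)/(2.6) = +0.6923; T[1,1] = 0.
  T[0,:] = [+0.0000  +0.0600  +0.7400  +0.0800  -0.7600]
  T[1,:] = [+0.1154  +0.0000  +0.6923  +0.7308  +0.1154]
  T[2,:] = [-0.1064  +0.8085  +0.0000  +0.1489  -0.5745]
  T[3,:] = [-0.5645  -0.4355  +0.2097  +0.0000  -0.4355]
  T[4,:] = [-0.7800  +0.1800  -0.6000  -0.1000  +0.0000]
|roots of det(T-λI)|: 1.1230, 0.7799, 0.7799, 0.3603, 0.3603.
ρ(T) = max|λ| = 1.1230; 1.1230 > 1, so it fails to converge.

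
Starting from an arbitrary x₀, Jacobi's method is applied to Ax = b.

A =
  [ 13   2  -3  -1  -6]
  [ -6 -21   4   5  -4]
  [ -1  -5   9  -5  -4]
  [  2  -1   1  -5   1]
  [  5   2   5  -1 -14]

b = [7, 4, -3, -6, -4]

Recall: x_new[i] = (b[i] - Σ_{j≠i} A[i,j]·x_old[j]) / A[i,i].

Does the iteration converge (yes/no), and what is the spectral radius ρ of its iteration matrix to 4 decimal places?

yes, ρ = 0.8256

Diagonal D = diag(13, -21, 9, -5, -14); L, U strict lower/upper.
Jacobi T = -D⁻¹(L+U): T[2,1] = -(-5)/(9) = +0.5556; T[2,2] = 0.
  T[0,:] = [+0.0000 -0.1538 +0.2308 +0.0769 +0.4615]
  T[1,:] = [-0.2857 +0.0000 +0.1905 +0.2381 -0.1905]
  T[2,:] = [+0.1111 +0.5556 +0.0000 +0.5556 +0.4444]
  T[3,:] = [+0.4000 -0.2000 +0.2000 +0.0000 +0.2000]
  T[4,:] = [+0.3571 +0.1429 +0.3571 -0.0714 +0.0000]
eigenvalue magnitudes: 0.8256, 0.5939, 0.4792, 0.3329, 0.3329.
ρ = 0.8256; 0.8256 < 1: convergent.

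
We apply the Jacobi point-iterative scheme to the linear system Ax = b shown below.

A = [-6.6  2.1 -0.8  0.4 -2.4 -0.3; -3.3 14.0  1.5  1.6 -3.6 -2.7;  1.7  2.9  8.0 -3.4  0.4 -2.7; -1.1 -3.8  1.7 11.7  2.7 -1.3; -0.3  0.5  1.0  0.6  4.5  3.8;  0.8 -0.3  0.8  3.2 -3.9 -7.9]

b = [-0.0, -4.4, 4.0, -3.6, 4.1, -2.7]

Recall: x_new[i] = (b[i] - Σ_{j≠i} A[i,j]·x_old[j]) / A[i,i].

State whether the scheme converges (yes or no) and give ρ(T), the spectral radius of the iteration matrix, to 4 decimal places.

Split A = D + L + U, D = diag(-6.6, 14, 8, 11.7, 4.5, -7.9).
T_J = -D⁻¹(L+U): T[2,3] = -(-3.4)/(8) = +0.4250; T[2,2] = 0.
  T[0,:] = [+0.0000  +0.3182  -0.1212  +0.0606  -0.3636  -0.0455]
  T[1,:] = [+0.2357  +0.0000  -0.1071  -0.1143  +0.2571  +0.1929]
  T[2,:] = [-0.2125  -0.3625  +0.0000  +0.4250  -0.0500  +0.3375]
  T[3,:] = [+0.0940  +0.3248  -0.1453  +0.0000  -0.2308  +0.1111]
  T[4,:] = [+0.0667  -0.1111  -0.2222  -0.1333  +0.0000  -0.8444]
  T[5,:] = [+0.1013  -0.0380  +0.1013  +0.4051  -0.4937  +0.0000]
|λ(T)| sorted: 0.8272, 0.5329, 0.5329, 0.2869, 0.2134, 0.0090.
ρ = 0.8272; 0.8272 < 1, so it converges for any x₀.

yes, ρ = 0.8272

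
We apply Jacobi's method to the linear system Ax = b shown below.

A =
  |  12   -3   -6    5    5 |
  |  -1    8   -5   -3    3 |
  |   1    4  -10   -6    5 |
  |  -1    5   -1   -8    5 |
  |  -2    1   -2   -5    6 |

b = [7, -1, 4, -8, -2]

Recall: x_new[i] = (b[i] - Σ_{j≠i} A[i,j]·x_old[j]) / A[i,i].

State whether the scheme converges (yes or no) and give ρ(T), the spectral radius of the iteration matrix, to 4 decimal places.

Split A = D + L + U, D = diag(12, 8, -10, -8, 6).
Jacobi T = -D⁻¹(L+U): T[0,2] = -(-6)/(12) = +0.5000; T[0,0] = 0.
  T[0,:] = [+0.0000, +0.2500, +0.5000, -0.4167, -0.4167]
  T[1,:] = [+0.1250, +0.0000, +0.6250, +0.3750, -0.3750]
  T[2,:] = [+0.1000, +0.4000, +0.0000, -0.6000, +0.5000]
  T[3,:] = [-0.1250, +0.6250, -0.1250, +0.0000, +0.6250]
  T[4,:] = [+0.3333, -0.1667, +0.3333, +0.8333, +0.0000]
eigenvalue magnitudes: 1.3601, 0.7523, 0.7523, 0.1643, 0.1643.
spectral radius ρ = 1.3601; 1.3601 > 1: divergent.

no, ρ = 1.3601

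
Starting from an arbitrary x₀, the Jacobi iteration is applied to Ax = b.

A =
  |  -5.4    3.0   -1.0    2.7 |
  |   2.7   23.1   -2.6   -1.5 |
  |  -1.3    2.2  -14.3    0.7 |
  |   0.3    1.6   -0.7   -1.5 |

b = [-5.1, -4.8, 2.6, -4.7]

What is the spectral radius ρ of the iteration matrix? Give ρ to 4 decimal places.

0.4317

A = D + L + U where D = diag(-5.4, 23.1, -14.3, -1.5).
T_J = -D⁻¹(L+U): T[1,3] = -(-1.5)/(23.1) = +0.0649; T[1,1] = 0.
  T[0,:] = [+0.0000 +0.5556 -0.1852 +0.5000]
  T[1,:] = [-0.1169 +0.0000 +0.1126 +0.0649]
  T[2,:] = [-0.0909 +0.1538 +0.0000 +0.0490]
  T[3,:] = [+0.2000 +1.0667 -0.4667 +0.0000]
|roots of det(T-λI)|: 0.4317, 0.3187, 0.3187, 0.0625.
ρ(T) = max|λ| = 0.4317; 0.4317 < 1, so it converges for any x₀.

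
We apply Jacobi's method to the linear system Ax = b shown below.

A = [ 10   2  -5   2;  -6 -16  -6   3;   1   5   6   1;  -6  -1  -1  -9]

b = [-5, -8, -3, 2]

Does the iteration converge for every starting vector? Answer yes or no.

yes

Let D = diag(10, -16, 6, -9); L, U the strict triangles.
Jacobi T = -D⁻¹(L+U): T[0,3] = -(2)/(10) = -0.2000; T[0,0] = 0.
  T[0,:] = [+0.0000, -0.2000, +0.5000, -0.2000]
  T[1,:] = [-0.3750, +0.0000, -0.3750, +0.1875]
  T[2,:] = [-0.1667, -0.8333, +0.0000, -0.1667]
  T[3,:] = [-0.6667, -0.1111, -0.1111, +0.0000]
|roots of det(T-λI)|: 0.8510, 0.4533, 0.4533, 0.1132.
spectral radius ρ = 0.8510; 0.8510 < 1 ⇒ converges.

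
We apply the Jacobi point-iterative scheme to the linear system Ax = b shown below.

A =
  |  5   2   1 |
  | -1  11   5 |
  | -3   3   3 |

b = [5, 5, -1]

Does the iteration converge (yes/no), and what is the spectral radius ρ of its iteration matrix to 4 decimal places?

Split A = D + L + U, D = diag(5, 11, 3).
T_J = -D⁻¹(L+U): T[0,2] = -(1)/(5) = -0.2000; T[0,0] = 0.
  T[0,:] = [+0.0000  -0.4000  -0.2000]
  T[1,:] = [+0.0909  +0.0000  -0.4545]
  T[2,:] = [+1.0000  -1.0000  +0.0000]
moduli |λ_i(T)| = 0.7077, 0.5316, 0.5316.
ρ = 0.7077; 0.7077 < 1 ⇒ converges.

yes, ρ = 0.7077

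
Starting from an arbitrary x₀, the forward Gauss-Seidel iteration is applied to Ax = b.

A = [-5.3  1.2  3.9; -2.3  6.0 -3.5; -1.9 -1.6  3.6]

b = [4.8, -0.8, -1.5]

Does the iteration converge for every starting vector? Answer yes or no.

yes

Let D = diag(-5.3, 6, 3.6); L, U the strict triangles.
Gauss-Seidel: T = -(D+L)⁻¹U, row 0 first, T[0,1] = -(1.2)/(-5.3) = +0.2264; later rows by forward substitution.
  T[0,:] = [+0.0000 +0.2264 +0.7358]
  T[1,:] = [+0.0000 +0.0868 +0.8654]
  T[2,:] = [+0.0000 +0.1581 +0.7730]
|roots of det(T-λI)|: 0.9344, 0.0746, 0.0000.
spectral radius ρ = 0.9344; 0.9344 < 1: convergent.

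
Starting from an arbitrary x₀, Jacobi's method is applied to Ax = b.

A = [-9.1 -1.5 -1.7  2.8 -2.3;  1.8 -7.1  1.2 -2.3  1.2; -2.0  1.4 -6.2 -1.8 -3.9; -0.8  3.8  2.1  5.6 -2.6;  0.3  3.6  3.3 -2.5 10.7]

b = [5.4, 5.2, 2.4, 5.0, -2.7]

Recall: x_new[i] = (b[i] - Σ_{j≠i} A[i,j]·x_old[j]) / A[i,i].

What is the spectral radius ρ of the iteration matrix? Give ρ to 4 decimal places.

0.9312

Split A = D + L + U, D = diag(-9.1, -7.1, -6.2, 5.6, 10.7).
Jacobi: T = -D⁻¹(L+U), T[0,4] = -(-2.3)/(-9.1) = -0.2527; T[0,0] = 0.
  T[0,:] = [+0.0000, -0.1648, -0.1868, +0.3077, -0.2527]
  T[1,:] = [+0.2535, +0.0000, +0.1690, -0.3239, +0.1690]
  T[2,:] = [-0.3226, +0.2258, +0.0000, -0.2903, -0.6290]
  T[3,:] = [+0.1429, -0.6786, -0.3750, +0.0000, +0.4643]
  T[4,:] = [-0.0280, -0.3364, -0.3084, +0.2336, +0.0000]
|roots of det(T-λI)|: 0.9312, 0.5226, 0.4791, 0.0730, 0.0730.
ρ(T) = max|λ| = 0.9312; 0.9312 < 1: convergent.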